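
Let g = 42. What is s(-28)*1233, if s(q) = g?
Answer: 51786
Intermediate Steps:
s(q) = 42
s(-28)*1233 = 42*1233 = 51786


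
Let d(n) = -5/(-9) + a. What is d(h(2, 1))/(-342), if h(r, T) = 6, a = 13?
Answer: -61/1539 ≈ -0.039636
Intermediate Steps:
d(n) = 122/9 (d(n) = -5/(-9) + 13 = -5*(-⅑) + 13 = 5/9 + 13 = 122/9)
d(h(2, 1))/(-342) = (122/9)/(-342) = (122/9)*(-1/342) = -61/1539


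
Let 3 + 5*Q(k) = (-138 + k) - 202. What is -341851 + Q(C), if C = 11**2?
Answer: -1709477/5 ≈ -3.4190e+5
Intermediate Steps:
C = 121
Q(k) = -343/5 + k/5 (Q(k) = -3/5 + ((-138 + k) - 202)/5 = -3/5 + (-340 + k)/5 = -3/5 + (-68 + k/5) = -343/5 + k/5)
-341851 + Q(C) = -341851 + (-343/5 + (1/5)*121) = -341851 + (-343/5 + 121/5) = -341851 - 222/5 = -1709477/5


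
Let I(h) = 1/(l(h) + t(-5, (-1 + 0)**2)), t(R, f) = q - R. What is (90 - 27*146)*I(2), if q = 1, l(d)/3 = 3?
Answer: -1284/5 ≈ -256.80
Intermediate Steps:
l(d) = 9 (l(d) = 3*3 = 9)
t(R, f) = 1 - R
I(h) = 1/15 (I(h) = 1/(9 + (1 - 1*(-5))) = 1/(9 + (1 + 5)) = 1/(9 + 6) = 1/15)
(90 - 27*146)*I(2) = (90 - 27*146)*(1/15) = (90 - 3942)*(1/15) = -3852*1/15 = -1284/5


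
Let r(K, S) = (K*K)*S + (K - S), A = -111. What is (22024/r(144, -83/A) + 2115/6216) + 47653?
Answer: 171511400605877/3599041208 ≈ 47655.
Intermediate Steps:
r(K, S) = K - S + S*K² (r(K, S) = K²*S + (K - S) = S*K² + (K - S) = K - S + S*K²)
(22024/r(144, -83/A) + 2115/6216) + 47653 = (22024/(144 - (-83)/(-111) - 83/(-111)*144²) + 2115/6216) + 47653 = (22024/(144 - (-83)*(-1)/111 - 83*(-1/111)*20736) + 2115*(1/6216)) + 47653 = (22024/(144 - 1*83/111 + (83/111)*20736) + 705/2072) + 47653 = (22024/(144 - 83/111 + 573696/37) + 705/2072) + 47653 = (22024/(1736989/111) + 705/2072) + 47653 = (22024*(111/1736989) + 705/2072) + 47653 = (2444664/1736989 + 705/2072) + 47653 = 6289921053/3599041208 + 47653 = 171511400605877/3599041208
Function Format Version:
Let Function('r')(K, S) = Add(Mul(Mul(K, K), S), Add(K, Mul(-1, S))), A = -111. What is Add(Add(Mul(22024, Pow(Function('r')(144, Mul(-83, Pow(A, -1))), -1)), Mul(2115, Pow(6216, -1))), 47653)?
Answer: Rational(171511400605877, 3599041208) ≈ 47655.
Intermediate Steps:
Function('r')(K, S) = Add(K, Mul(-1, S), Mul(S, Pow(K, 2))) (Function('r')(K, S) = Add(Mul(Pow(K, 2), S), Add(K, Mul(-1, S))) = Add(Mul(S, Pow(K, 2)), Add(K, Mul(-1, S))) = Add(K, Mul(-1, S), Mul(S, Pow(K, 2))))
Add(Add(Mul(22024, Pow(Function('r')(144, Mul(-83, Pow(A, -1))), -1)), Mul(2115, Pow(6216, -1))), 47653) = Add(Add(Mul(22024, Pow(Add(144, Mul(-1, Mul(-83, Pow(-111, -1))), Mul(Mul(-83, Pow(-111, -1)), Pow(144, 2))), -1)), Mul(2115, Pow(6216, -1))), 47653) = Add(Add(Mul(22024, Pow(Add(144, Mul(-1, Mul(-83, Rational(-1, 111))), Mul(Mul(-83, Rational(-1, 111)), 20736)), -1)), Mul(2115, Rational(1, 6216))), 47653) = Add(Add(Mul(22024, Pow(Add(144, Mul(-1, Rational(83, 111)), Mul(Rational(83, 111), 20736)), -1)), Rational(705, 2072)), 47653) = Add(Add(Mul(22024, Pow(Add(144, Rational(-83, 111), Rational(573696, 37)), -1)), Rational(705, 2072)), 47653) = Add(Add(Mul(22024, Pow(Rational(1736989, 111), -1)), Rational(705, 2072)), 47653) = Add(Add(Mul(22024, Rational(111, 1736989)), Rational(705, 2072)), 47653) = Add(Add(Rational(2444664, 1736989), Rational(705, 2072)), 47653) = Add(Rational(6289921053, 3599041208), 47653) = Rational(171511400605877, 3599041208)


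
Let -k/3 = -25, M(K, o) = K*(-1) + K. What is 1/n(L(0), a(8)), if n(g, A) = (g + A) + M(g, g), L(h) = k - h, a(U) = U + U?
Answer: 1/91 ≈ 0.010989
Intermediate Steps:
M(K, o) = 0 (M(K, o) = -K + K = 0)
a(U) = 2*U
k = 75 (k = -3*(-25) = 75)
L(h) = 75 - h
n(g, A) = A + g (n(g, A) = (g + A) + 0 = (A + g) + 0 = A + g)
1/n(L(0), a(8)) = 1/(2*8 + (75 - 1*0)) = 1/(16 + (75 + 0)) = 1/(16 + 75) = 1/91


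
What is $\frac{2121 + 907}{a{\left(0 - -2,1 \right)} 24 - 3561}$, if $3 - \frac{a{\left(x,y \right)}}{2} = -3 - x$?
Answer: $- \frac{3028}{3177} \approx -0.9531$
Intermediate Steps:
$a{\left(x,y \right)} = 12 + 2 x$ ($a{\left(x,y \right)} = 6 - 2 \left(-3 - x\right) = 6 + \left(6 + 2 x\right) = 12 + 2 x$)
$\frac{2121 + 907}{a{\left(0 - -2,1 \right)} 24 - 3561} = \frac{2121 + 907}{\left(12 + 2 \left(0 - -2\right)\right) 24 - 3561} = \frac{3028}{\left(12 + 2 \left(0 + 2\right)\right) 24 - 3561} = \frac{3028}{\left(12 + 2 \cdot 2\right) 24 - 3561} = \frac{3028}{\left(12 + 4\right) 24 - 3561} = \frac{3028}{16 \cdot 24 - 3561} = \frac{3028}{384 - 3561} = \frac{3028}{-3177} = 3028 \left(- \frac{1}{3177}\right) = - \frac{3028}{3177}$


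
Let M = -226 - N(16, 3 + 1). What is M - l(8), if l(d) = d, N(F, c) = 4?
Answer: -238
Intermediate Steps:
M = -230 (M = -226 - 1*4 = -226 - 4 = -230)
M - l(8) = -230 - 1*8 = -230 - 8 = -238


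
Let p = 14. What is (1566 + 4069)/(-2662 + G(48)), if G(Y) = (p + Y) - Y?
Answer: -5635/2648 ≈ -2.1280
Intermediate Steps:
G(Y) = 14 (G(Y) = (14 + Y) - Y = 14)
(1566 + 4069)/(-2662 + G(48)) = (1566 + 4069)/(-2662 + 14) = 5635/(-2648) = 5635*(-1/2648) = -5635/2648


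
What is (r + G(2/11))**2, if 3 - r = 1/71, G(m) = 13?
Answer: 1288225/5041 ≈ 255.55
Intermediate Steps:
r = 212/71 (r = 3 - 1/71 = 212/71 ≈ 2.9859)
(r + G(2/11))**2 = (212/71 + 13)**2 = (1135/71)**2 = 1288225/5041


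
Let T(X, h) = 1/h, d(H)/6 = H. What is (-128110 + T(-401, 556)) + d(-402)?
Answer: -72570231/556 ≈ -1.3052e+5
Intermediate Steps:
d(H) = 6*H
(-128110 + T(-401, 556)) + d(-402) = (-128110 + 1/556) + 6*(-402) = (-128110 + 1/556) - 2412 = -71229159/556 - 2412 = -72570231/556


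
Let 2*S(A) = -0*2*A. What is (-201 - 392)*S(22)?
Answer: 0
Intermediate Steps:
S(A) = 0 (S(A) = (-0*2*A)/2 = (-0*A)/2 = (-1*0)/2 = (½)*0 = 0)
(-201 - 392)*S(22) = (-201 - 392)*0 = -593*0 = 0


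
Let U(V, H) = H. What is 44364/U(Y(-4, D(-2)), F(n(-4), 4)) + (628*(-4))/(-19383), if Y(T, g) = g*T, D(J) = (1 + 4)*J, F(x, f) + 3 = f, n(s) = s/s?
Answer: 859909924/19383 ≈ 44364.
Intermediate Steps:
n(s) = 1
F(x, f) = -3 + f
D(J) = 5*J
Y(T, g) = T*g
44364/U(Y(-4, D(-2)), F(n(-4), 4)) + (628*(-4))/(-19383) = 44364/(-3 + 4) + (628*(-4))/(-19383) = 44364/1 - 2512*(-1/19383) = 44364*1 + 2512/19383 = 44364 + 2512/19383 = 859909924/19383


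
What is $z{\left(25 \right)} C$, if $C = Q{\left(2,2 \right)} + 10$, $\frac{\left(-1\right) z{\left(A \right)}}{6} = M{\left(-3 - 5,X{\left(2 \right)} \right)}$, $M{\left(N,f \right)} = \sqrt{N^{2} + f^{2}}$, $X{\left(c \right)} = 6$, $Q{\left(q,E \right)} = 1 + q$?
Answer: $-780$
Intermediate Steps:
$z{\left(A \right)} = -60$ ($z{\left(A \right)} = - 6 \sqrt{\left(-3 - 5\right)^{2} + 6^{2}} = - 6 \sqrt{\left(-8\right)^{2} + 36} = - 6 \sqrt{64 + 36} = - 6 \sqrt{100} = \left(-6\right) 10 = -60$)
$C = 13$ ($C = \left(1 + 2\right) + 10 = 3 + 10 = 13$)
$z{\left(25 \right)} C = \left(-60\right) 13 = -780$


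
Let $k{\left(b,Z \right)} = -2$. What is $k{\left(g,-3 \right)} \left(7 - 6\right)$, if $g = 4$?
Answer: $-2$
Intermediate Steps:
$k{\left(g,-3 \right)} \left(7 - 6\right) = - 2 \left(7 - 6\right) = \left(-2\right) 1 = -2$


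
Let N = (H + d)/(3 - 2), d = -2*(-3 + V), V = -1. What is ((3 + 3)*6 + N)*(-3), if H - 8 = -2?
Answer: -150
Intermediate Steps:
H = 6 (H = 8 - 2 = 6)
d = 8 (d = -2*(-3 - 1) = -2*(-4) = 8)
N = 14 (N = (6 + 8)/(3 - 2) = 14/1 = 1*14 = 14)
((3 + 3)*6 + N)*(-3) = ((3 + 3)*6 + 14)*(-3) = (6*6 + 14)*(-3) = (36 + 14)*(-3) = 50*(-3) = -150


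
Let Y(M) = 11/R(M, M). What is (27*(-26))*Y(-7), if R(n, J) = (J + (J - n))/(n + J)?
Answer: -15444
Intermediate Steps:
R(n, J) = (-n + 2*J)/(J + n)
Y(M) = 22 (Y(M) = 11/(((-M + 2*M)/(M + M))) = 11/((M/((2*M)))) = 11/(((1/(2*M))*M)) = 11/(½) = 11*2 = 22)
(27*(-26))*Y(-7) = (27*(-26))*22 = -702*22 = -15444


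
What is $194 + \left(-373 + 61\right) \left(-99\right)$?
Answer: $31082$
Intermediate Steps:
$194 + \left(-373 + 61\right) \left(-99\right) = 194 - -30888 = 194 + 30888 = 31082$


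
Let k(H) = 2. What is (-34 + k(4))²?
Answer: 1024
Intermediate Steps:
(-34 + k(4))² = (-34 + 2)² = (-32)² = 1024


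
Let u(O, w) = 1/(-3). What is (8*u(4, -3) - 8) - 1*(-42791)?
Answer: 128341/3 ≈ 42780.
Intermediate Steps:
u(O, w) = -1/3
(8*u(4, -3) - 8) - 1*(-42791) = (8*(-1/3) - 8) - 1*(-42791) = (-8/3 - 8) + 42791 = -32/3 + 42791 = 128341/3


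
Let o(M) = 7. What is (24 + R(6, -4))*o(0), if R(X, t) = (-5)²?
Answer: 343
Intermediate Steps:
R(X, t) = 25
(24 + R(6, -4))*o(0) = (24 + 25)*7 = 49*7 = 343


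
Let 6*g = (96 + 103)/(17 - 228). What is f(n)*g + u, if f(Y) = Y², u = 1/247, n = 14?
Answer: -4816361/156351 ≈ -30.805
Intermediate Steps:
u = 1/247 ≈ 0.0040486
g = -199/1266 (g = ((96 + 103)/(17 - 228))/6 = (199/(-211))/6 = (199*(-1/211))/6 = (⅙)*(-199/211) = -199/1266 ≈ -0.15719)
f(n)*g + u = 14²*(-199/1266) + 1/247 = 196*(-199/1266) + 1/247 = -19502/633 + 1/247 = -4816361/156351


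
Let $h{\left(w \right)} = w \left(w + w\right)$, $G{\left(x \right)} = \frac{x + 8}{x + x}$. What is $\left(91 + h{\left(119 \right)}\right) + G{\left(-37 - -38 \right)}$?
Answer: $\frac{56835}{2} \approx 28418.0$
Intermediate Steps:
$G{\left(x \right)} = \frac{8 + x}{2 x}$
$h{\left(w \right)} = 2 w^{2}$ ($h{\left(w \right)} = w 2 w = 2 w^{2}$)
$\left(91 + h{\left(119 \right)}\right) + G{\left(-37 - -38 \right)} = \left(91 + 2 \cdot 119^{2}\right) + \frac{8 - -1}{2 \left(-37 - -38\right)} = \left(91 + 2 \cdot 14161\right) + \frac{8 + \left(-37 + 38\right)}{2 \left(-37 + 38\right)} = \left(91 + 28322\right) + \frac{8 + 1}{2 \cdot 1} = 28413 + \frac{1}{2} \cdot 1 \cdot 9 = 28413 + \frac{9}{2} = \frac{56835}{2}$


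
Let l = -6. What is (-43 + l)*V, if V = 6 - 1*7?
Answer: 49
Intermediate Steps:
V = -1 (V = 6 - 7 = -1)
(-43 + l)*V = (-43 - 6)*(-1) = -49*(-1) = 49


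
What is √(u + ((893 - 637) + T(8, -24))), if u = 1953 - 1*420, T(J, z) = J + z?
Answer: 3*√197 ≈ 42.107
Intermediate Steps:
u = 1533 (u = 1953 - 420 = 1533)
√(u + ((893 - 637) + T(8, -24))) = √(1533 + ((893 - 637) + (8 - 24))) = √(1533 + (256 - 16)) = √(1533 + 240) = √1773 = 3*√197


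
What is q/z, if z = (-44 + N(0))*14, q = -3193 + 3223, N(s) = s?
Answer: -15/308 ≈ -0.048701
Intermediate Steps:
q = 30
z = -616 (z = (-44 + 0)*14 = -44*14 = -616)
q/z = 30/(-616) = 30*(-1/616) = -15/308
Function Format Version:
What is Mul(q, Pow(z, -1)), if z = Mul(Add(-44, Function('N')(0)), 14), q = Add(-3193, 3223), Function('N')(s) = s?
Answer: Rational(-15, 308) ≈ -0.048701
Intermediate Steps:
q = 30
z = -616 (z = Mul(Add(-44, 0), 14) = Mul(-44, 14) = -616)
Mul(q, Pow(z, -1)) = Mul(30, Pow(-616, -1)) = Mul(30, Rational(-1, 616)) = Rational(-15, 308)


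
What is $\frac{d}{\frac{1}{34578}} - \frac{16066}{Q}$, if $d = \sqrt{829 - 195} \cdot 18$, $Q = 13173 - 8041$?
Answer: $- \frac{8033}{2566} + 622404 \sqrt{634} \approx 1.5672 \cdot 10^{7}$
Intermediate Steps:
$Q = 5132$ ($Q = 13173 - 8041 = 5132$)
$d = 18 \sqrt{634}$ ($d = \sqrt{634} \cdot 18 = 18 \sqrt{634} \approx 453.23$)
$\frac{d}{\frac{1}{34578}} - \frac{16066}{Q} = \frac{18 \sqrt{634}}{\frac{1}{34578}} - \frac{16066}{5132} = 18 \sqrt{634} \frac{1}{\frac{1}{34578}} - \frac{8033}{2566} = 18 \sqrt{634} \cdot 34578 - \frac{8033}{2566} = 622404 \sqrt{634} - \frac{8033}{2566} = - \frac{8033}{2566} + 622404 \sqrt{634}$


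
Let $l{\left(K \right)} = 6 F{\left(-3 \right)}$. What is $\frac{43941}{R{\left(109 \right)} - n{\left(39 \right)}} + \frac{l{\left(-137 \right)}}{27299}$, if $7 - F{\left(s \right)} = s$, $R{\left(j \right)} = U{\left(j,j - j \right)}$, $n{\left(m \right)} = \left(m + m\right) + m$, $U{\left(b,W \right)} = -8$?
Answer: $- \frac{1199537859}{3412375} \approx -351.53$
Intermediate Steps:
$n{\left(m \right)} = 3 m$ ($n{\left(m \right)} = 2 m + m = 3 m$)
$R{\left(j \right)} = -8$
$F{\left(s \right)} = 7 - s$
$l{\left(K \right)} = 60$ ($l{\left(K \right)} = 6 \left(7 - -3\right) = 6 \left(7 + 3\right) = 6 \cdot 10 = 60$)
$\frac{43941}{R{\left(109 \right)} - n{\left(39 \right)}} + \frac{l{\left(-137 \right)}}{27299} = \frac{43941}{-8 - 3 \cdot 39} + \frac{60}{27299} = \frac{43941}{-8 - 117} + 60 \cdot \frac{1}{27299} = \frac{43941}{-8 - 117} + \frac{60}{27299} = \frac{43941}{-125} + \frac{60}{27299} = 43941 \left(- \frac{1}{125}\right) + \frac{60}{27299} = - \frac{43941}{125} + \frac{60}{27299} = - \frac{1199537859}{3412375}$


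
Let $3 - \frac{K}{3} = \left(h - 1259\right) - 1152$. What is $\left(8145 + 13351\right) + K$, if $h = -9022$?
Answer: $55804$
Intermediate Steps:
$K = 34308$ ($K = 9 - 3 \left(\left(-9022 - 1259\right) - 1152\right) = 9 - 3 \left(-10281 - 1152\right) = 9 - -34299 = 9 + 34299 = 34308$)
$\left(8145 + 13351\right) + K = \left(8145 + 13351\right) + 34308 = 21496 + 34308 = 55804$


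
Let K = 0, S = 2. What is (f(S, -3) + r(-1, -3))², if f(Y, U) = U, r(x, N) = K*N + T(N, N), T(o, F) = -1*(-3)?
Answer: 0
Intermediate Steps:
T(o, F) = 3
r(x, N) = 3 (r(x, N) = 0*N + 3 = 0 + 3 = 3)
(f(S, -3) + r(-1, -3))² = (-3 + 3)² = 0² = 0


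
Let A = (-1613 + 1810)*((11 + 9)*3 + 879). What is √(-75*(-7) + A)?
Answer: 6*√5153 ≈ 430.71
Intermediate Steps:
A = 184983 (A = 197*(20*3 + 879) = 197*(60 + 879) = 197*939 = 184983)
√(-75*(-7) + A) = √(-75*(-7) + 184983) = √(525 + 184983) = √185508 = 6*√5153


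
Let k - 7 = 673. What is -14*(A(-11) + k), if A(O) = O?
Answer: -9366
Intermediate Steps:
k = 680 (k = 7 + 673 = 680)
-14*(A(-11) + k) = -14*(-11 + 680) = -14*669 = -9366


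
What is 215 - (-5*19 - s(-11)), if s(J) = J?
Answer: 299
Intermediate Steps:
215 - (-5*19 - s(-11)) = 215 - (-5*19 - 1*(-11)) = 215 - (-95 + 11) = 215 - 1*(-84) = 215 + 84 = 299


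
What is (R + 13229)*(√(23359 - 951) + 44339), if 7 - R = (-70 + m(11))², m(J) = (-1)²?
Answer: 375773025 + 16950*√5602 ≈ 3.7704e+8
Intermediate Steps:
m(J) = 1
R = -4754 (R = 7 - (-70 + 1)² = 7 - 1*(-69)² = 7 - 1*4761 = 7 - 4761 = -4754)
(R + 13229)*(√(23359 - 951) + 44339) = (-4754 + 13229)*(√(23359 - 951) + 44339) = 8475*(√22408 + 44339) = 8475*(2*√5602 + 44339) = 8475*(44339 + 2*√5602) = 375773025 + 16950*√5602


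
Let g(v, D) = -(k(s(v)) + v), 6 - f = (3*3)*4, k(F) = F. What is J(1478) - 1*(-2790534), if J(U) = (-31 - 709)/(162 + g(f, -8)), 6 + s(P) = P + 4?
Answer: 156269719/56 ≈ 2.7905e+6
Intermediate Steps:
s(P) = -2 + P (s(P) = -6 + (P + 4) = -6 + (4 + P) = -2 + P)
f = -30 (f = 6 - 3*3*4 = 6 - 9*4 = 6 - 1*36 = 6 - 36 = -30)
g(v, D) = 2 - 2*v (g(v, D) = -((-2 + v) + v) = -(-2 + 2*v) = 2 - 2*v)
J(U) = -185/56 (J(U) = (-31 - 709)/(162 + (2 - 2*(-30))) = -740/(162 + (2 + 60)) = -740/(162 + 62) = -740/224 = -740*1/224 = -185/56)
J(1478) - 1*(-2790534) = -185/56 - 1*(-2790534) = -185/56 + 2790534 = 156269719/56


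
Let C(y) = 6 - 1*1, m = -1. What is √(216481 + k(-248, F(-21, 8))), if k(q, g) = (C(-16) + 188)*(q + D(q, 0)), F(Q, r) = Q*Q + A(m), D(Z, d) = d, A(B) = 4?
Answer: √168617 ≈ 410.63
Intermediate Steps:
C(y) = 5 (C(y) = 6 - 1 = 5)
F(Q, r) = 4 + Q² (F(Q, r) = Q*Q + 4 = Q² + 4 = 4 + Q²)
k(q, g) = 193*q (k(q, g) = (5 + 188)*(q + 0) = 193*q)
√(216481 + k(-248, F(-21, 8))) = √(216481 + 193*(-248)) = √(216481 - 47864) = √168617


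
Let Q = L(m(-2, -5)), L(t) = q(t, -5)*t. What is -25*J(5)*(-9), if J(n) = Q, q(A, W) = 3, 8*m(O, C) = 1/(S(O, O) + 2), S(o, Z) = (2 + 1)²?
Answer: 675/88 ≈ 7.6705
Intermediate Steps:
S(o, Z) = 9 (S(o, Z) = 3² = 9)
m(O, C) = 1/88 (m(O, C) = 1/(8*(9 + 2)) = (⅛)/11 = (⅛)*(1/11) = 1/88)
L(t) = 3*t
Q = 3/88 (Q = 3*(1/88) = 3/88 ≈ 0.034091)
J(n) = 3/88
-25*J(5)*(-9) = -25*3/88*(-9) = -75/88*(-9) = 675/88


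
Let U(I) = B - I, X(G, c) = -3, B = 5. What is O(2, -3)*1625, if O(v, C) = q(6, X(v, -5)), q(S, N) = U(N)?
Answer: 13000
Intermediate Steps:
U(I) = 5 - I
q(S, N) = 5 - N
O(v, C) = 8 (O(v, C) = 5 - 1*(-3) = 5 + 3 = 8)
O(2, -3)*1625 = 8*1625 = 13000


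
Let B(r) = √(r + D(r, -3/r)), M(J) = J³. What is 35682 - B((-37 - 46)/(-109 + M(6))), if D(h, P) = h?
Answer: 35682 - I*√17762/107 ≈ 35682.0 - 1.2456*I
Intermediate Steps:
B(r) = √2*√r (B(r) = √(r + r) = √(2*r) = √2*√r)
35682 - B((-37 - 46)/(-109 + M(6))) = 35682 - √2*√((-37 - 46)/(-109 + 6³)) = 35682 - √2*√(-83/(-109 + 216)) = 35682 - √2*√(-83/107) = 35682 - √2*I*√8881/107 = 35682 - I*√17762/107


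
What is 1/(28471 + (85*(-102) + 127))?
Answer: 1/19928 ≈ 5.0181e-5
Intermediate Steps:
1/(28471 + (85*(-102) + 127)) = 1/(28471 + (-8670 + 127)) = 1/(28471 - 8543) = 1/19928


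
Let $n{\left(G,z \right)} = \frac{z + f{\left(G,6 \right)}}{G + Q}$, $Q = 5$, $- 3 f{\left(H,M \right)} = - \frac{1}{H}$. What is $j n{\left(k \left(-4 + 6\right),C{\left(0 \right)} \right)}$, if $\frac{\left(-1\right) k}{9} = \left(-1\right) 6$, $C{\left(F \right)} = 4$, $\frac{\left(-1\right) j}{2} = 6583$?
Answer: $- \frac{8538151}{18306} \approx -466.41$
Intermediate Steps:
$j = -13166$ ($j = \left(-2\right) 6583 = -13166$)
$f{\left(H,M \right)} = \frac{1}{3 H}$ ($f{\left(H,M \right)} = - \frac{\left(-1\right) \frac{1}{H}}{3} = \frac{1}{3 H}$)
$k = 54$ ($k = - 9 \left(\left(-1\right) 6\right) = \left(-9\right) \left(-6\right) = 54$)
$n{\left(G,z \right)} = \frac{z + \frac{1}{3 G}}{5 + G}$ ($n{\left(G,z \right)} = \frac{z + \frac{1}{3 G}}{G + 5} = \frac{z + \frac{1}{3 G}}{5 + G}$)
$j n{\left(k \left(-4 + 6\right),C{\left(0 \right)} \right)} = - 13166 \frac{\frac{1}{3} + 54 \left(-4 + 6\right) 4}{54 \left(-4 + 6\right) \left(5 + 54 \left(-4 + 6\right)\right)} = - 13166 \frac{\frac{1}{3} + 54 \cdot 2 \cdot 4}{54 \cdot 2 \left(5 + 54 \cdot 2\right)} = - 13166 \frac{\frac{1}{3} + 108 \cdot 4}{108 \left(5 + 108\right)} = - 13166 \frac{\frac{1}{3} + 432}{108 \cdot 113} = - 13166 \cdot \frac{1}{108} \cdot \frac{1}{113} \cdot \frac{1297}{3} = \left(-13166\right) \frac{1297}{36612} = - \frac{8538151}{18306}$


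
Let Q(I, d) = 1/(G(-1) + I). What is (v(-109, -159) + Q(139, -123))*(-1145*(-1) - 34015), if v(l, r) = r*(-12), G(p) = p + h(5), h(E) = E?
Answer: -8968415150/143 ≈ -6.2716e+7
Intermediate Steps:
G(p) = 5 + p (G(p) = p + 5 = 5 + p)
v(l, r) = -12*r
Q(I, d) = 1/(4 + I) (Q(I, d) = 1/((5 - 1) + I) = 1/(4 + I))
(v(-109, -159) + Q(139, -123))*(-1145*(-1) - 34015) = (-12*(-159) + 1/(4 + 139))*(-1145*(-1) - 34015) = (1908 + 1/143)*(1145 - 34015) = (1908 + 1/143)*(-32870) = (272845/143)*(-32870) = -8968415150/143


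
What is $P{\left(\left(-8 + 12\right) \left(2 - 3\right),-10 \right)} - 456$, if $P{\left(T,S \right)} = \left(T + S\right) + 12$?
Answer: $-458$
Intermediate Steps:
$P{\left(T,S \right)} = 12 + S + T$ ($P{\left(T,S \right)} = \left(S + T\right) + 12 = 12 + S + T$)
$P{\left(\left(-8 + 12\right) \left(2 - 3\right),-10 \right)} - 456 = \left(12 - 10 + \left(-8 + 12\right) \left(2 - 3\right)\right) - 456 = \left(12 - 10 + 4 \left(-1\right)\right) - 456 = \left(12 - 10 - 4\right) - 456 = -2 - 456 = -458$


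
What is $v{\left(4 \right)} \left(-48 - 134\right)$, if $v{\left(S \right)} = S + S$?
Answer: $-1456$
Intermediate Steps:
$v{\left(S \right)} = 2 S$
$v{\left(4 \right)} \left(-48 - 134\right) = 2 \cdot 4 \left(-48 - 134\right) = 8 \left(-182\right) = -1456$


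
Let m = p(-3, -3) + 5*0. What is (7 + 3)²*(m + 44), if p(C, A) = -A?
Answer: 4700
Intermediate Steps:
m = 3 (m = -1*(-3) + 5*0 = 3 + 0 = 3)
(7 + 3)²*(m + 44) = (7 + 3)²*(3 + 44) = 10²*47 = 100*47 = 4700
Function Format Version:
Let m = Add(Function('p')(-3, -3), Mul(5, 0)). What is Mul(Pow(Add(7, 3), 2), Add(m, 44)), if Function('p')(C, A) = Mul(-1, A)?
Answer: 4700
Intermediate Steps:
m = 3 (m = Add(Mul(-1, -3), Mul(5, 0)) = Add(3, 0) = 3)
Mul(Pow(Add(7, 3), 2), Add(m, 44)) = Mul(Pow(Add(7, 3), 2), Add(3, 44)) = Mul(Pow(10, 2), 47) = Mul(100, 47) = 4700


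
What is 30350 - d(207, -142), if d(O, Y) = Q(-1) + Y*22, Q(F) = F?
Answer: 33475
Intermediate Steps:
d(O, Y) = -1 + 22*Y (d(O, Y) = -1 + Y*22 = -1 + 22*Y)
30350 - d(207, -142) = 30350 - (-1 + 22*(-142)) = 30350 - (-1 - 3124) = 30350 - 1*(-3125) = 30350 + 3125 = 33475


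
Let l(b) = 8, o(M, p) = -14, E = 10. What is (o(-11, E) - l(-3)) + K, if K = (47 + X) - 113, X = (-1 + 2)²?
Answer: -87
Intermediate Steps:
X = 1 (X = 1² = 1)
K = -65 (K = (47 + 1) - 113 = 48 - 113 = -65)
(o(-11, E) - l(-3)) + K = (-14 - 1*8) - 65 = (-14 - 8) - 65 = -22 - 65 = -87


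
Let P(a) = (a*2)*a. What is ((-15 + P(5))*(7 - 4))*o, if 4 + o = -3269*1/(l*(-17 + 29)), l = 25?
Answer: -31283/20 ≈ -1564.2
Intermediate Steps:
P(a) = 2*a² (P(a) = (2*a)*a = 2*a²)
o = -4469/300 (o = -4 - 3269*1/(25*(-17 + 29)) = -4 - 3269/(25*12) = -4 - 3269/300 = -4469/300 ≈ -14.897)
((-15 + P(5))*(7 - 4))*o = ((-15 + 2*5²)*(7 - 4))*(-4469/300) = ((-15 + 2*25)*3)*(-4469/300) = ((-15 + 50)*3)*(-4469/300) = (35*3)*(-4469/300) = 105*(-4469/300) = -31283/20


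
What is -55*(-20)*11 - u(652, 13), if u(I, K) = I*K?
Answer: 3624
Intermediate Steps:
-55*(-20)*11 - u(652, 13) = -55*(-20)*11 - 652*13 = 1100*11 - 1*8476 = 12100 - 8476 = 3624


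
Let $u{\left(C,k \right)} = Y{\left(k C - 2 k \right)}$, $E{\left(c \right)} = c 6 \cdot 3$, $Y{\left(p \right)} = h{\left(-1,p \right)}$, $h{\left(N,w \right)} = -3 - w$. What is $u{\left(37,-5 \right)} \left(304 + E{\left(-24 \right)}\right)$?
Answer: $-22016$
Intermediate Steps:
$Y{\left(p \right)} = -3 - p$
$E{\left(c \right)} = 18 c$ ($E{\left(c \right)} = 6 c 3 = 18 c$)
$u{\left(C,k \right)} = -3 + 2 k - C k$ ($u{\left(C,k \right)} = -3 - \left(k C - 2 k\right) = -3 - \left(C k - 2 k\right) = -3 - \left(- 2 k + C k\right) = -3 + 2 k - C k$)
$u{\left(37,-5 \right)} \left(304 + E{\left(-24 \right)}\right) = \left(-3 - - 5 \left(-2 + 37\right)\right) \left(304 + 18 \left(-24\right)\right) = \left(-3 - \left(-5\right) 35\right) \left(304 - 432\right) = \left(-3 + 175\right) \left(-128\right) = 172 \left(-128\right) = -22016$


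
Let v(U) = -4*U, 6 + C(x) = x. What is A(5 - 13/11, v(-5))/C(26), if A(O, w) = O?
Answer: 21/110 ≈ 0.19091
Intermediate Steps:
C(x) = -6 + x
A(5 - 13/11, v(-5))/C(26) = (5 - 13/11)/(-6 + 26) = (5 - 13*1/11)/20 = (5 - 13/11)*(1/20) = (42/11)*(1/20) = 21/110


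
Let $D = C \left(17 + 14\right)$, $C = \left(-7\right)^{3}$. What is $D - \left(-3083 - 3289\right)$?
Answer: $-4261$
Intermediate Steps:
$C = -343$
$D = -10633$ ($D = - 343 \left(17 + 14\right) = \left(-343\right) 31 = -10633$)
$D - \left(-3083 - 3289\right) = -10633 - \left(-3083 - 3289\right) = -10633 - -6372 = -10633 + 6372 = -4261$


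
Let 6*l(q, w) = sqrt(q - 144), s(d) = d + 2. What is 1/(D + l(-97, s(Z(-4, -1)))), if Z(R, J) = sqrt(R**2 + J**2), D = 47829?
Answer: 1721844/82354076917 - 6*I*sqrt(241)/82354076917 ≈ 2.0908e-5 - 1.131e-9*I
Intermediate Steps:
Z(R, J) = sqrt(J**2 + R**2)
s(d) = 2 + d
l(q, w) = sqrt(-144 + q)/6 (l(q, w) = sqrt(q - 144)/6 = sqrt(-144 + q)/6)
1/(D + l(-97, s(Z(-4, -1)))) = 1/(47829 + sqrt(-144 - 97)/6) = 1/(47829 + sqrt(-241)/6) = 1/(47829 + (I*sqrt(241))/6) = 1/(47829 + I*sqrt(241)/6)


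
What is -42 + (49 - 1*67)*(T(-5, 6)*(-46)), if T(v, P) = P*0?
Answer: -42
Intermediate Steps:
T(v, P) = 0
-42 + (49 - 1*67)*(T(-5, 6)*(-46)) = -42 + (49 - 1*67)*(0*(-46)) = -42 + (49 - 67)*0 = -42 - 18*0 = -42 + 0 = -42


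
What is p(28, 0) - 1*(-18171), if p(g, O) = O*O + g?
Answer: 18199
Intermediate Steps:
p(g, O) = g + O² (p(g, O) = O² + g = g + O²)
p(28, 0) - 1*(-18171) = (28 + 0²) - 1*(-18171) = (28 + 0) + 18171 = 28 + 18171 = 18199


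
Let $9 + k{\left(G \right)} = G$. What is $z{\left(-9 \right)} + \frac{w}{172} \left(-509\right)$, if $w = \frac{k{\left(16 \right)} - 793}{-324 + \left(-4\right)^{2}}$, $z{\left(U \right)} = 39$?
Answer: $\frac{832995}{26488} \approx 31.448$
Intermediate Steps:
$k{\left(G \right)} = -9 + G$
$w = \frac{393}{154}$ ($w = \frac{\left(-9 + 16\right) - 793}{-324 + \left(-4\right)^{2}} = \frac{7 - 793}{-324 + 16} = - \frac{786}{-308} = \left(-786\right) \left(- \frac{1}{308}\right) = \frac{393}{154} \approx 2.5519$)
$z{\left(-9 \right)} + \frac{w}{172} \left(-509\right) = 39 + \frac{393}{154 \cdot 172} \left(-509\right) = 39 + \frac{393}{154} \cdot \frac{1}{172} \left(-509\right) = 39 + \frac{393}{26488} \left(-509\right) = 39 - \frac{200037}{26488} = \frac{832995}{26488}$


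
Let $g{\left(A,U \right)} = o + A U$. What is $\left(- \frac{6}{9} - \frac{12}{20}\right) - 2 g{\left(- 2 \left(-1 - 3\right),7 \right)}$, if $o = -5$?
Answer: $- \frac{1549}{15} \approx -103.27$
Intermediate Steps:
$g{\left(A,U \right)} = -5 + A U$
$\left(- \frac{6}{9} - \frac{12}{20}\right) - 2 g{\left(- 2 \left(-1 - 3\right),7 \right)} = \left(- \frac{6}{9} - \frac{12}{20}\right) - 2 \left(-5 + - 2 \left(-1 - 3\right) 7\right) = \left(\left(-6\right) \frac{1}{9} - \frac{3}{5}\right) - 2 \left(-5 + \left(-2\right) \left(-4\right) 7\right) = \left(- \frac{2}{3} - \frac{3}{5}\right) - 2 \left(-5 + 8 \cdot 7\right) = - \frac{19}{15} - 2 \left(-5 + 56\right) = - \frac{19}{15} - 102 = - \frac{1549}{15}$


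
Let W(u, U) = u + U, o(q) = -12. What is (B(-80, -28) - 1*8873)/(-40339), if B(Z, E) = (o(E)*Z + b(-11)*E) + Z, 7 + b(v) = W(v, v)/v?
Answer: 7853/40339 ≈ 0.19468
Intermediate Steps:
W(u, U) = U + u
b(v) = -5 (b(v) = -7 + (v + v)/v = -7 + (2*v)/v = -7 + 2 = -5)
B(Z, E) = -11*Z - 5*E (B(Z, E) = (-12*Z - 5*E) + Z = -11*Z - 5*E)
(B(-80, -28) - 1*8873)/(-40339) = ((-11*(-80) - 5*(-28)) - 1*8873)/(-40339) = ((880 + 140) - 8873)*(-1/40339) = (1020 - 8873)*(-1/40339) = -7853*(-1/40339) = 7853/40339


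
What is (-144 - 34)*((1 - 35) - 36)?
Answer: 12460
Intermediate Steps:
(-144 - 34)*((1 - 35) - 36) = -178*(-34 - 36) = -178*(-70) = 12460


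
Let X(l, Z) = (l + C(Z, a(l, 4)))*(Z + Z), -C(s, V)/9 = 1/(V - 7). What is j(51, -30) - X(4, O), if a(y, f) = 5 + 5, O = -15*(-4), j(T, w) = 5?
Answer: -115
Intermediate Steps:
O = 60
a(y, f) = 10
C(s, V) = -9/(-7 + V) (C(s, V) = -9/(V - 7) = -9/(-7 + V))
X(l, Z) = 2*Z*(-3 + l) (X(l, Z) = (l - 9/(-7 + 10))*(Z + Z) = (l - 9/3)*(2*Z) = (l - 9*⅓)*(2*Z) = (l - 3)*(2*Z) = (-3 + l)*(2*Z) = 2*Z*(-3 + l))
j(51, -30) - X(4, O) = 5 - 2*60*(-3 + 4) = 5 - 2*60 = 5 - 1*120 = 5 - 120 = -115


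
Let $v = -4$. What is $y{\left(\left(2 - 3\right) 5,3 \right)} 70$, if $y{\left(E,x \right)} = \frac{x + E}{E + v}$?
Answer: $\frac{140}{9} \approx 15.556$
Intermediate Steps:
$y{\left(E,x \right)} = \frac{E + x}{-4 + E}$ ($y{\left(E,x \right)} = \frac{x + E}{E - 4} = \frac{E + x}{-4 + E}$)
$y{\left(\left(2 - 3\right) 5,3 \right)} 70 = \frac{\left(2 - 3\right) 5 + 3}{-4 + \left(2 - 3\right) 5} \cdot 70 = \frac{\left(-1\right) 5 + 3}{-4 - 5} \cdot 70 = \frac{-5 + 3}{-4 - 5} \cdot 70 = \frac{1}{-9} \left(-2\right) 70 = \left(- \frac{1}{9}\right) \left(-2\right) 70 = \frac{2}{9} \cdot 70 = \frac{140}{9}$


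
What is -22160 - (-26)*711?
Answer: -3674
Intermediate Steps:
-22160 - (-26)*711 = -22160 - 1*(-18486) = -22160 + 18486 = -3674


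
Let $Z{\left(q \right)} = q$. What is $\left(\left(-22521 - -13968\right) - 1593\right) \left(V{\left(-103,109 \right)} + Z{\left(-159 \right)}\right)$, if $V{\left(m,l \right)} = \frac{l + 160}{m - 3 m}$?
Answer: $\frac{164796405}{103} \approx 1.6 \cdot 10^{6}$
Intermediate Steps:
$V{\left(m,l \right)} = - \frac{160 + l}{2 m}$ ($V{\left(m,l \right)} = \frac{160 + l}{\left(-2\right) m} = \left(160 + l\right) \left(- \frac{1}{2 m}\right) = - \frac{160 + l}{2 m}$)
$\left(\left(-22521 - -13968\right) - 1593\right) \left(V{\left(-103,109 \right)} + Z{\left(-159 \right)}\right) = \left(\left(-22521 - -13968\right) - 1593\right) \left(\frac{-160 - 109}{2 \left(-103\right)} - 159\right) = \left(\left(-22521 + 13968\right) - 1593\right) \left(\frac{1}{2} \left(- \frac{1}{103}\right) \left(-160 - 109\right) - 159\right) = \left(-8553 - 1593\right) \left(\frac{1}{2} \left(- \frac{1}{103}\right) \left(-269\right) - 159\right) = - 10146 \left(\frac{269}{206} - 159\right) = \left(-10146\right) \left(- \frac{32485}{206}\right) = \frac{164796405}{103}$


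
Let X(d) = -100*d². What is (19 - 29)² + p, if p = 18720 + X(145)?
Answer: -2083680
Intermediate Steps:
p = -2083780 (p = 18720 - 100*145² = 18720 - 100*21025 = 18720 - 2102500 = -2083780)
(19 - 29)² + p = (19 - 29)² - 2083780 = (-10)² - 2083780 = 100 - 2083780 = -2083680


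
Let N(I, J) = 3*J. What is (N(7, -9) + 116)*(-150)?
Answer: -13350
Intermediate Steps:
(N(7, -9) + 116)*(-150) = (3*(-9) + 116)*(-150) = (-27 + 116)*(-150) = 89*(-150) = -13350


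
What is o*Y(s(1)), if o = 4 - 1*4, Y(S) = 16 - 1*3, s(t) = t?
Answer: 0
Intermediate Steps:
Y(S) = 13 (Y(S) = 16 - 3 = 13)
o = 0 (o = 4 - 4 = 0)
o*Y(s(1)) = 0*13 = 0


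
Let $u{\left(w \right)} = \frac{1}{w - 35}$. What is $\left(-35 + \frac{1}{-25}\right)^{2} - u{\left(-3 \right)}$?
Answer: $\frac{29160913}{23750} \approx 1227.8$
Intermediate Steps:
$u{\left(w \right)} = \frac{1}{-35 + w}$
$\left(-35 + \frac{1}{-25}\right)^{2} - u{\left(-3 \right)} = \left(-35 + \frac{1}{-25}\right)^{2} - \frac{1}{-35 - 3} = \left(-35 - \frac{1}{25}\right)^{2} - \frac{1}{-38} = \left(- \frac{876}{25}\right)^{2} - - \frac{1}{38} = \frac{767376}{625} + \frac{1}{38} = \frac{29160913}{23750}$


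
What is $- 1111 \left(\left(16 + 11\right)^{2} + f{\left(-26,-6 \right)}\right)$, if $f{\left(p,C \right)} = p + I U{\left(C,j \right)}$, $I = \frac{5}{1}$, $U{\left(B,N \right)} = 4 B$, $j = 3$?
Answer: $-647713$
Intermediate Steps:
$I = 5$ ($I = 5 \cdot 1 = 5$)
$f{\left(p,C \right)} = p + 20 C$ ($f{\left(p,C \right)} = p + 5 \cdot 4 C = p + 20 C$)
$- 1111 \left(\left(16 + 11\right)^{2} + f{\left(-26,-6 \right)}\right) = - 1111 \left(\left(16 + 11\right)^{2} + \left(-26 + 20 \left(-6\right)\right)\right) = - 1111 \left(27^{2} - 146\right) = - 1111 \left(729 - 146\right) = \left(-1111\right) 583 = -647713$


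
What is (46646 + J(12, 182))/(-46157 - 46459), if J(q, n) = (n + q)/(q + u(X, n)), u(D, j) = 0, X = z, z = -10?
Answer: -16469/32688 ≈ -0.50382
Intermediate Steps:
X = -10
J(q, n) = (n + q)/q (J(q, n) = (n + q)/(q + 0) = (n + q)/q)
(46646 + J(12, 182))/(-46157 - 46459) = (46646 + (182 + 12)/12)/(-46157 - 46459) = (46646 + (1/12)*194)/(-92616) = (46646 + 97/6)*(-1/92616) = (279973/6)*(-1/92616) = -16469/32688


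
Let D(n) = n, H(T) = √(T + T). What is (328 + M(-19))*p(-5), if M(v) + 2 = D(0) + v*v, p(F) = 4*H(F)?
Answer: 2748*I*√10 ≈ 8689.9*I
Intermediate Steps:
H(T) = √2*√T (H(T) = √(2*T) = √2*√T)
p(F) = 4*√2*√F (p(F) = 4*(√2*√F) = 4*√2*√F)
M(v) = -2 + v² (M(v) = -2 + (0 + v*v) = -2 + (0 + v²) = -2 + v²)
(328 + M(-19))*p(-5) = (328 + (-2 + (-19)²))*(4*√2*√(-5)) = (328 + (-2 + 361))*(4*√2*(I*√5)) = (328 + 359)*(4*I*√10) = 687*(4*I*√10) = 2748*I*√10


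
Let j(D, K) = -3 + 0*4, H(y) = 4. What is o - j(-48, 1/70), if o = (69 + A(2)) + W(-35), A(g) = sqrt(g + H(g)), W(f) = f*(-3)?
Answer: 177 + sqrt(6) ≈ 179.45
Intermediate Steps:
j(D, K) = -3 (j(D, K) = -3 + 0 = -3)
W(f) = -3*f
A(g) = sqrt(4 + g) (A(g) = sqrt(g + 4) = sqrt(4 + g))
o = 174 + sqrt(6) (o = (69 + sqrt(4 + 2)) - 3*(-35) = (69 + sqrt(6)) + 105 = 174 + sqrt(6) ≈ 176.45)
o - j(-48, 1/70) = (174 + sqrt(6)) - 1*(-3) = (174 + sqrt(6)) + 3 = 177 + sqrt(6)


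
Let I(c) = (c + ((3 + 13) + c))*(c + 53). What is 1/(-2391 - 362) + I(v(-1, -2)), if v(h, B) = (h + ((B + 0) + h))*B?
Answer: 5373855/2753 ≈ 1952.0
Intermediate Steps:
v(h, B) = B*(B + 2*h) (v(h, B) = (h + (B + h))*B = (B + 2*h)*B = B*(B + 2*h))
I(c) = (16 + 2*c)*(53 + c) (I(c) = (c + (16 + c))*(53 + c) = (16 + 2*c)*(53 + c))
1/(-2391 - 362) + I(v(-1, -2)) = 1/(-2391 - 362) + (848 + 2*(-2*(-2 + 2*(-1)))² + 122*(-2*(-2 + 2*(-1)))) = 1/(-2753) + (848 + 2*(-2*(-2 - 2))² + 122*(-2*(-2 - 2))) = -1/2753 + (848 + 2*(-2*(-4))² + 122*(-2*(-4))) = -1/2753 + (848 + 2*8² + 122*8) = -1/2753 + (848 + 2*64 + 976) = -1/2753 + (848 + 128 + 976) = -1/2753 + 1952 = 5373855/2753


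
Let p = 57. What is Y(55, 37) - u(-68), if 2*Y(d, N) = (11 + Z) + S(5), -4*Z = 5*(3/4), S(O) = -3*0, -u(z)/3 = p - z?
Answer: 12161/32 ≈ 380.03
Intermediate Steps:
u(z) = -171 + 3*z (u(z) = -3*(57 - z) = -171 + 3*z)
S(O) = 0
Z = -15/16 (Z = -5*3/4/4 = -5*3*(1/4)/4 = -5*3/(4*4) = -1/4*15/4 = -15/16 ≈ -0.93750)
Y(d, N) = 161/32 (Y(d, N) = ((11 - 15/16) + 0)/2 = (161/16 + 0)/2 = (1/2)*(161/16) = 161/32)
Y(55, 37) - u(-68) = 161/32 - (-171 + 3*(-68)) = 161/32 - (-171 - 204) = 161/32 - 1*(-375) = 161/32 + 375 = 12161/32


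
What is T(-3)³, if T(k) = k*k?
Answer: 729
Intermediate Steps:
T(k) = k²
T(-3)³ = ((-3)²)³ = 9³ = 729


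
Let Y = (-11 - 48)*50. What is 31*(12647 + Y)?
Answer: 300607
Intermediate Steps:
Y = -2950 (Y = -59*50 = -2950)
31*(12647 + Y) = 31*(12647 - 2950) = 31*9697 = 300607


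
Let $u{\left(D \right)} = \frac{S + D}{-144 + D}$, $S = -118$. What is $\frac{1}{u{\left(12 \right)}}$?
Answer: $\frac{66}{53} \approx 1.2453$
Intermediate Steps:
$u{\left(D \right)} = \frac{-118 + D}{-144 + D}$
$\frac{1}{u{\left(12 \right)}} = \frac{1}{\frac{1}{-144 + 12} \left(-118 + 12\right)} = \frac{1}{\frac{1}{-132} \left(-106\right)} = \frac{1}{\left(- \frac{1}{132}\right) \left(-106\right)} = \frac{1}{\frac{53}{66}} = \frac{66}{53}$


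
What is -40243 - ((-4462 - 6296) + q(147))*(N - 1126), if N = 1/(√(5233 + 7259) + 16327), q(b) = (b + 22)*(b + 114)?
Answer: 9999401571165794/266558437 + 200106*√347/266558437 ≈ 3.7513e+7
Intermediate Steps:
q(b) = (22 + b)*(114 + b)
N = 1/(16327 + 6*√347) (N = 1/(√12492 + 16327) = 1/(6*√347 + 16327) = 1/(16327 + 6*√347) ≈ 6.0832e-5)
-40243 - ((-4462 - 6296) + q(147))*(N - 1126) = -40243 - ((-4462 - 6296) + (2508 + 147² + 136*147))*((16327/266558437 - 6*√347/266558437) - 1126) = -40243 - (-10758 + (2508 + 21609 + 19992))*(-300144783735/266558437 - 6*√347/266558437) = -40243 - (-10758 + 44109)*(-300144783735/266558437 - 6*√347/266558437) = -40243 - 33351*(-300144783735/266558437 - 6*√347/266558437) = -40243 - (-10010128682345985/266558437 - 200106*√347/266558437) = -40243 + (10010128682345985/266558437 + 200106*√347/266558437) = 9999401571165794/266558437 + 200106*√347/266558437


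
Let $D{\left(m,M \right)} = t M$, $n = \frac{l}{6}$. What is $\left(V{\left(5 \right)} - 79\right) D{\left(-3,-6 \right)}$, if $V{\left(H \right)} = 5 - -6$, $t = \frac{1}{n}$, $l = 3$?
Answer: $816$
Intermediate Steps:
$n = \frac{1}{2}$ ($n = \frac{3}{6} = 3 \cdot \frac{1}{6} = \frac{1}{2} \approx 0.5$)
$t = 2$ ($t = \frac{1}{\frac{1}{2}} = 2$)
$V{\left(H \right)} = 11$ ($V{\left(H \right)} = 5 + 6 = 11$)
$D{\left(m,M \right)} = 2 M$
$\left(V{\left(5 \right)} - 79\right) D{\left(-3,-6 \right)} = \left(11 - 79\right) 2 \left(-6\right) = \left(-68\right) \left(-12\right) = 816$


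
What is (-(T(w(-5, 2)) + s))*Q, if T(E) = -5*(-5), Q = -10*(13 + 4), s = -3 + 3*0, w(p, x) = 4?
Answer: 3740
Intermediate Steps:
s = -3 (s = -3 + 0 = -3)
Q = -170 (Q = -10*17 = -170)
T(E) = 25
(-(T(w(-5, 2)) + s))*Q = -(25 - 3)*(-170) = -1*22*(-170) = -22*(-170) = 3740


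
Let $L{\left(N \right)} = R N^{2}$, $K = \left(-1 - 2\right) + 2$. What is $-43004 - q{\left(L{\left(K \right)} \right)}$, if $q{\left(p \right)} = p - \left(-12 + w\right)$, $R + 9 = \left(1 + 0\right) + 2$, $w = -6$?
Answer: $-43016$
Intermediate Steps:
$R = -6$ ($R = -9 + \left(\left(1 + 0\right) + 2\right) = -9 + \left(1 + 2\right) = -9 + 3 = -6$)
$K = -1$ ($K = -3 + 2 = -1$)
$L{\left(N \right)} = - 6 N^{2}$
$q{\left(p \right)} = 18 + p$ ($q{\left(p \right)} = p + \left(12 - -6\right) = p + \left(12 + 6\right) = p + 18 = 18 + p$)
$-43004 - q{\left(L{\left(K \right)} \right)} = -43004 - \left(18 - 6 \left(-1\right)^{2}\right) = -43004 - \left(18 - 6\right) = -43004 - 12 = -43016$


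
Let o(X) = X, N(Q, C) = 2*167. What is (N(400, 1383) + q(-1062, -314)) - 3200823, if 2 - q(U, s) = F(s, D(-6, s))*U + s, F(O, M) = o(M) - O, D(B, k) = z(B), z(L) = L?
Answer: -2873077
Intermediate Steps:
N(Q, C) = 334
D(B, k) = B
F(O, M) = M - O
q(U, s) = 2 - s - U*(-6 - s) (q(U, s) = 2 - ((-6 - s)*U + s) = 2 - (U*(-6 - s) + s) = 2 - (s + U*(-6 - s)) = 2 + (-s - U*(-6 - s)) = 2 - s - U*(-6 - s))
(N(400, 1383) + q(-1062, -314)) - 3200823 = (334 + (2 - 1*(-314) - 1062*(6 - 314))) - 3200823 = (334 + (2 + 314 - 1062*(-308))) - 3200823 = (334 + (2 + 314 + 327096)) - 3200823 = (334 + 327412) - 3200823 = 327746 - 3200823 = -2873077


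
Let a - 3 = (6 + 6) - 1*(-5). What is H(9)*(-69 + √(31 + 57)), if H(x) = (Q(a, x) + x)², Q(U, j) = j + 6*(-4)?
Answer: -2484 + 72*√22 ≈ -2146.3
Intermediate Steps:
a = 20 (a = 3 + ((6 + 6) - 1*(-5)) = 3 + (12 + 5) = 3 + 17 = 20)
Q(U, j) = -24 + j (Q(U, j) = j - 24 = -24 + j)
H(x) = (-24 + 2*x)² (H(x) = ((-24 + x) + x)² = (-24 + 2*x)²)
H(9)*(-69 + √(31 + 57)) = (4*(-12 + 9)²)*(-69 + √(31 + 57)) = (4*(-3)²)*(-69 + √88) = (4*9)*(-69 + 2*√22) = 36*(-69 + 2*√22) = -2484 + 72*√22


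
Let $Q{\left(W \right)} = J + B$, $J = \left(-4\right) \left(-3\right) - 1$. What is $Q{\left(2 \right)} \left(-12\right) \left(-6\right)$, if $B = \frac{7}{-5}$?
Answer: $\frac{3456}{5} \approx 691.2$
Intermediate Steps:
$B = - \frac{7}{5}$ ($B = 7 \left(- \frac{1}{5}\right) = - \frac{7}{5} \approx -1.4$)
$J = 11$ ($J = 12 - 1 = 11$)
$Q{\left(W \right)} = \frac{48}{5}$ ($Q{\left(W \right)} = 11 - \frac{7}{5} = \frac{48}{5}$)
$Q{\left(2 \right)} \left(-12\right) \left(-6\right) = \frac{48}{5} \left(-12\right) \left(-6\right) = \left(- \frac{576}{5}\right) \left(-6\right) = \frac{3456}{5}$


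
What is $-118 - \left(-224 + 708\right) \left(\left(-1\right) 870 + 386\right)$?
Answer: $234138$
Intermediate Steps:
$-118 - \left(-224 + 708\right) \left(\left(-1\right) 870 + 386\right) = -118 - 484 \left(-870 + 386\right) = -118 - 484 \left(-484\right) = -118 - -234256 = -118 + 234256 = 234138$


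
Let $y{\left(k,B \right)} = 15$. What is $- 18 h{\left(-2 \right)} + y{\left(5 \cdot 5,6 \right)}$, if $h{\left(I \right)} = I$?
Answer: $51$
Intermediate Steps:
$- 18 h{\left(-2 \right)} + y{\left(5 \cdot 5,6 \right)} = \left(-18\right) \left(-2\right) + 15 = 36 + 15 = 51$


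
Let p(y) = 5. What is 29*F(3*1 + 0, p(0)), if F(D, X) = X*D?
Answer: 435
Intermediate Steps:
F(D, X) = D*X
29*F(3*1 + 0, p(0)) = 29*((3*1 + 0)*5) = 29*((3 + 0)*5) = 29*(3*5) = 29*15 = 435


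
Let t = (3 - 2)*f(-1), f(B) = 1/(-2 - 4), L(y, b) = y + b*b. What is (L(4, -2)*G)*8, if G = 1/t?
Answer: -384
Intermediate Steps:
L(y, b) = y + b²
f(B) = -⅙ (f(B) = 1/(-6) = -⅙)
t = -⅙ (t = (3 - 2)*(-⅙) = 1*(-⅙) = -⅙ ≈ -0.16667)
G = -6 (G = 1/(-⅙) = -6)
(L(4, -2)*G)*8 = ((4 + (-2)²)*(-6))*8 = ((4 + 4)*(-6))*8 = (8*(-6))*8 = -48*8 = -384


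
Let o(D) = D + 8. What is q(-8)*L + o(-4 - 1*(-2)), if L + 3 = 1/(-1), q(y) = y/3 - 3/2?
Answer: 68/3 ≈ 22.667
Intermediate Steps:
q(y) = -3/2 + y/3 (q(y) = y*(⅓) - 3*½ = y/3 - 3/2 = -3/2 + y/3)
o(D) = 8 + D
L = -4 (L = -3 + 1/(-1) = -3 + 1*(-1) = -3 - 1 = -4)
q(-8)*L + o(-4 - 1*(-2)) = (-3/2 + (⅓)*(-8))*(-4) + (8 + (-4 - 1*(-2))) = (-3/2 - 8/3)*(-4) + (8 + (-4 + 2)) = -25/6*(-4) + (8 - 2) = 50/3 + 6 = 68/3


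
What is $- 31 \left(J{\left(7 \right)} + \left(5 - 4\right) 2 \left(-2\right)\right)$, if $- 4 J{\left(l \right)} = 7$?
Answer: $\frac{713}{4} \approx 178.25$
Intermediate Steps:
$J{\left(l \right)} = - \frac{7}{4}$ ($J{\left(l \right)} = \left(- \frac{1}{4}\right) 7 = - \frac{7}{4}$)
$- 31 \left(J{\left(7 \right)} + \left(5 - 4\right) 2 \left(-2\right)\right) = - 31 \left(- \frac{7}{4} + \left(5 - 4\right) 2 \left(-2\right)\right) = - 31 \left(- \frac{7}{4} + 1 \left(-4\right)\right) = - 31 \left(- \frac{7}{4} - 4\right) = \left(-31\right) \left(- \frac{23}{4}\right) = \frac{713}{4}$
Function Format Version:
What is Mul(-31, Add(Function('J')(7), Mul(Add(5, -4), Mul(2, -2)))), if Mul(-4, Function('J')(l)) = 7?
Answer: Rational(713, 4) ≈ 178.25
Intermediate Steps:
Function('J')(l) = Rational(-7, 4) (Function('J')(l) = Mul(Rational(-1, 4), 7) = Rational(-7, 4))
Mul(-31, Add(Function('J')(7), Mul(Add(5, -4), Mul(2, -2)))) = Mul(-31, Add(Rational(-7, 4), Mul(Add(5, -4), Mul(2, -2)))) = Mul(-31, Add(Rational(-7, 4), Mul(1, -4))) = Mul(-31, Add(Rational(-7, 4), -4)) = Mul(-31, Rational(-23, 4)) = Rational(713, 4)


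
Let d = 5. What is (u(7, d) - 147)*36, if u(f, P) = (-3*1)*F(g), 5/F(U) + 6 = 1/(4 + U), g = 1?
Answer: -150768/29 ≈ -5198.9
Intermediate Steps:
F(U) = 5/(-6 + 1/(4 + U))
u(f, P) = 75/29 (u(f, P) = (-3*1)*(5*(-4 - 1*1)/(23 + 6*1)) = -15*(-4 - 1)/(23 + 6) = -15*(-5)/29 = -3*(-25/29) = 75/29)
(u(7, d) - 147)*36 = (75/29 - 147)*36 = -4188/29*36 = -150768/29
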